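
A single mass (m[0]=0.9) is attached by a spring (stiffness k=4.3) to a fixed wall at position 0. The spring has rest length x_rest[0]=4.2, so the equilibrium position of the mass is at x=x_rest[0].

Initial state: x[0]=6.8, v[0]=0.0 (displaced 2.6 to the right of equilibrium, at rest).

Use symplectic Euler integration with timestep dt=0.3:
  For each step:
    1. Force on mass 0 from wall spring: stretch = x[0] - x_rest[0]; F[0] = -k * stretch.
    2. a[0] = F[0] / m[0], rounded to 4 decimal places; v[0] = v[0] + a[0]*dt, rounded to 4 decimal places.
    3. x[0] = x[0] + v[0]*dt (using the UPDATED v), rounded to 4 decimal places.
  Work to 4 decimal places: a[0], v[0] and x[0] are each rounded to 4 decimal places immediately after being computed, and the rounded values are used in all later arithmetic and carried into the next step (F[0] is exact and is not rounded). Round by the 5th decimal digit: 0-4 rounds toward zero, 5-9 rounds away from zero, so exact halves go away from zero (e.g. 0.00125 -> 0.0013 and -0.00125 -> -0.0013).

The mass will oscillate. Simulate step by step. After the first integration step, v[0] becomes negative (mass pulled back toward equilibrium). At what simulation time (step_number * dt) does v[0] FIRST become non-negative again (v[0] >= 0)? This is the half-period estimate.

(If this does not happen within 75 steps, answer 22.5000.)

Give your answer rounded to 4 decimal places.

Step 0: x=[6.8000] v=[0.0000]
Step 1: x=[5.6820] v=[-3.7267]
Step 2: x=[3.9267] v=[-5.8509]
Step 3: x=[2.2889] v=[-5.4592]
Step 4: x=[1.4729] v=[-2.7200]
Step 5: x=[1.8296] v=[1.1889]
First v>=0 after going negative at step 5, time=1.5000

Answer: 1.5000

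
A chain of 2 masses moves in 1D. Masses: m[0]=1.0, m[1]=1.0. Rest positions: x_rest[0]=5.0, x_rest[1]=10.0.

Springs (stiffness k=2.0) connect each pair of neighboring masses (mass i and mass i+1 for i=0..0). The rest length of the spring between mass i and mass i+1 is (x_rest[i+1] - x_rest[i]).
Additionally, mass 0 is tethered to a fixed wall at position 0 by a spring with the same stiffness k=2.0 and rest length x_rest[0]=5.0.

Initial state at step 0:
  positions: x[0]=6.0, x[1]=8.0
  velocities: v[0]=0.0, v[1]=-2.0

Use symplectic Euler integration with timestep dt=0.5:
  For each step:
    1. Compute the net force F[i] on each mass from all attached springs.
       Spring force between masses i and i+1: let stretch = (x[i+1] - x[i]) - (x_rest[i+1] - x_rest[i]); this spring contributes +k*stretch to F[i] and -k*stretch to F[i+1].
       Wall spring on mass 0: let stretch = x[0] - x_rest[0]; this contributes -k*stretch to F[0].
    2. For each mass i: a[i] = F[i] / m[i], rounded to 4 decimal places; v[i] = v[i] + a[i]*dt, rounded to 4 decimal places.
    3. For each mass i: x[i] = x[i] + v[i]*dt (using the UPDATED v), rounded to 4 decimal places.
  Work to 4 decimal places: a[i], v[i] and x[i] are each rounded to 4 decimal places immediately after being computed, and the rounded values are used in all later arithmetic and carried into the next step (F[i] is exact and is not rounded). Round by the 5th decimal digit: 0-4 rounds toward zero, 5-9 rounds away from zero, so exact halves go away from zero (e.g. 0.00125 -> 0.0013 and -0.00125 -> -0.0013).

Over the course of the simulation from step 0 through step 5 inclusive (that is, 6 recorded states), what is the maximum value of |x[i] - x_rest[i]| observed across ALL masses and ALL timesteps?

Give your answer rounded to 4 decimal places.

Answer: 2.7500

Derivation:
Step 0: x=[6.0000 8.0000] v=[0.0000 -2.0000]
Step 1: x=[4.0000 8.5000] v=[-4.0000 1.0000]
Step 2: x=[2.2500 9.2500] v=[-3.5000 1.5000]
Step 3: x=[2.8750 9.0000] v=[1.2500 -0.5000]
Step 4: x=[5.1250 8.1875] v=[4.5000 -1.6250]
Step 5: x=[6.3438 8.3438] v=[2.4375 0.3125]
Max displacement = 2.7500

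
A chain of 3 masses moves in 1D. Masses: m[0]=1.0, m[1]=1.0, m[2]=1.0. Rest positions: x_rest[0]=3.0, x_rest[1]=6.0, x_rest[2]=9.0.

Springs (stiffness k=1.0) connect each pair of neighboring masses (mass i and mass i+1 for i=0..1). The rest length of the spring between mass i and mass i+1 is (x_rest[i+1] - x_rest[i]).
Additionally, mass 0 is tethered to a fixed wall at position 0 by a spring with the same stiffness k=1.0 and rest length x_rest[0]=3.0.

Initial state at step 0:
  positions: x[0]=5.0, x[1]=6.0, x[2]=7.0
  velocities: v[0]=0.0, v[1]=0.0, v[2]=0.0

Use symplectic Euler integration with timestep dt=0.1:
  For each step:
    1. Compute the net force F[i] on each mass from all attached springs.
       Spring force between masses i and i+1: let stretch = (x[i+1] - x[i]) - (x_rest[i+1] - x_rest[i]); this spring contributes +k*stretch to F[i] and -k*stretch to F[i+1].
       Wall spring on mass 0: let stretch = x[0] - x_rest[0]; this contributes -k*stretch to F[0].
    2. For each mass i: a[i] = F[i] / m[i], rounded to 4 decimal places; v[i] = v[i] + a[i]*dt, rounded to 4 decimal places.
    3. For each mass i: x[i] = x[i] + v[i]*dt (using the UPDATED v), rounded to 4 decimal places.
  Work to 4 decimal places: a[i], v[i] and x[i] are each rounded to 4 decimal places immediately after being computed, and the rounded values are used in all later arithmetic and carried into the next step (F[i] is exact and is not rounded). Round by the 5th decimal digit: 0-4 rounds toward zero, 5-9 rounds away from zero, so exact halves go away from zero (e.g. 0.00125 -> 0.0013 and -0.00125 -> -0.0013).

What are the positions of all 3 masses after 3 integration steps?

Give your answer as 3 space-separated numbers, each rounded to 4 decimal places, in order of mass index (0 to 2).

Answer: 4.7640 5.9990 7.1190

Derivation:
Step 0: x=[5.0000 6.0000 7.0000] v=[0.0000 0.0000 0.0000]
Step 1: x=[4.9600 6.0000 7.0200] v=[-0.4000 0.0000 0.2000]
Step 2: x=[4.8808 5.9998 7.0598] v=[-0.7920 -0.0020 0.3980]
Step 3: x=[4.7640 5.9990 7.1190] v=[-1.1682 -0.0079 0.5920]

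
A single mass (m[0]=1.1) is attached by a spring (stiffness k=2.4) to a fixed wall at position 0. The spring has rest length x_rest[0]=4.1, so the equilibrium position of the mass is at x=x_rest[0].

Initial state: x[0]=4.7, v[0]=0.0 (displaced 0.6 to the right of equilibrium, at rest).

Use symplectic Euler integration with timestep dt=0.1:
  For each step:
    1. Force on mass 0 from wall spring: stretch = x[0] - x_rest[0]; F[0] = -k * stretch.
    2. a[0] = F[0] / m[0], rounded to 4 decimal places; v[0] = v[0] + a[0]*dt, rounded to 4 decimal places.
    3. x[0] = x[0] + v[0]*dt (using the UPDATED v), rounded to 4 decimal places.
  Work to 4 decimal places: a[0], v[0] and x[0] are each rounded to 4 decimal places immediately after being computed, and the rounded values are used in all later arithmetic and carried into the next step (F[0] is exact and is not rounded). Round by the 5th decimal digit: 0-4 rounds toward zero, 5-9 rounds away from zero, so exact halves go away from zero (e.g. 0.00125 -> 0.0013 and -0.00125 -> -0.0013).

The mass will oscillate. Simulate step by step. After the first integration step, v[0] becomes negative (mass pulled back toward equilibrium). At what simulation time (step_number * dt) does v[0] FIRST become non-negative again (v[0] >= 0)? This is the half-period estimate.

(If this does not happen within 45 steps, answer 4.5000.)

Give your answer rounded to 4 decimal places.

Step 0: x=[4.7000] v=[0.0000]
Step 1: x=[4.6869] v=[-0.1309]
Step 2: x=[4.6610] v=[-0.2590]
Step 3: x=[4.6229] v=[-0.3814]
Step 4: x=[4.5734] v=[-0.4955]
Step 5: x=[4.5135] v=[-0.5988]
Step 6: x=[4.4446] v=[-0.6890]
Step 7: x=[4.3682] v=[-0.7642]
Step 8: x=[4.2859] v=[-0.8227]
Step 9: x=[4.1996] v=[-0.8633]
Step 10: x=[4.1111] v=[-0.8850]
Step 11: x=[4.0224] v=[-0.8874]
Step 12: x=[3.9354] v=[-0.8705]
Step 13: x=[3.8519] v=[-0.8346]
Step 14: x=[3.7739] v=[-0.7805]
Step 15: x=[3.7030] v=[-0.7094]
Step 16: x=[3.6407] v=[-0.6228]
Step 17: x=[3.5884] v=[-0.5226]
Step 18: x=[3.5473] v=[-0.4110]
Step 19: x=[3.5183] v=[-0.2904]
Step 20: x=[3.5020] v=[-0.1635]
Step 21: x=[3.4987] v=[-0.0330]
Step 22: x=[3.5085] v=[0.0982]
First v>=0 after going negative at step 22, time=2.2000

Answer: 2.2000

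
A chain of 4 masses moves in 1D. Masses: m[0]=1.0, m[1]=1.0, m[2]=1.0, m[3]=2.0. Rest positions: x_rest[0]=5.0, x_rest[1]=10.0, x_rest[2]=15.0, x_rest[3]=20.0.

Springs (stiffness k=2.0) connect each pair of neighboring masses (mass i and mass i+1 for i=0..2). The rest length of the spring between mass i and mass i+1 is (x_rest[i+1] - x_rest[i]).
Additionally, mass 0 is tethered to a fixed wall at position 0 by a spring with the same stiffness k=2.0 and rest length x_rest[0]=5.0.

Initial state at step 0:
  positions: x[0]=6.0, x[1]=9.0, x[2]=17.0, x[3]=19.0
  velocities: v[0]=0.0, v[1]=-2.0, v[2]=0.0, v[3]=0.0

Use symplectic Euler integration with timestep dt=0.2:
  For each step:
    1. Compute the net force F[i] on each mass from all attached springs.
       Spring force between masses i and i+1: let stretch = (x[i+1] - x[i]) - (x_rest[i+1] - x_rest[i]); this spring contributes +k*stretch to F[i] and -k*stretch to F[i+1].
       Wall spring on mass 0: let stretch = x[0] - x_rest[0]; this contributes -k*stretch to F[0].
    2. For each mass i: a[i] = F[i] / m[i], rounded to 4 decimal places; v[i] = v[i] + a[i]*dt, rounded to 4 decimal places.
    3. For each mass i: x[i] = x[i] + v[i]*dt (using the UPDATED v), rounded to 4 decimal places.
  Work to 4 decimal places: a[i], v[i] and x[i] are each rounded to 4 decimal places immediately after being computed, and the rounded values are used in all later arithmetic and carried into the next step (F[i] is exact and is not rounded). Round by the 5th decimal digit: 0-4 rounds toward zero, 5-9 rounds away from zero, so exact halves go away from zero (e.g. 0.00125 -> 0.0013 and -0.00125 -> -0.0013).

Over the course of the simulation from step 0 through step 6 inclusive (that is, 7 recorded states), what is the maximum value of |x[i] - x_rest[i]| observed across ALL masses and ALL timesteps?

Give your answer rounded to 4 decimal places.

Answer: 2.6653

Derivation:
Step 0: x=[6.0000 9.0000 17.0000 19.0000] v=[0.0000 -2.0000 0.0000 0.0000]
Step 1: x=[5.7600 9.0000 16.5200 19.1200] v=[-1.2000 0.0000 -2.4000 0.6000]
Step 2: x=[5.3184 9.3424 15.6464 19.3360] v=[-2.2080 1.7120 -4.3680 1.0800]
Step 3: x=[4.7732 9.8672 14.5636 19.6044] v=[-2.7258 2.6240 -5.4138 1.3421]
Step 4: x=[4.2537 10.3602 13.5084 19.8712] v=[-2.5975 2.4650 -5.2760 1.3339]
Step 5: x=[3.8824 10.6165 12.7104 20.0835] v=[-1.8564 1.2817 -3.9902 1.0613]
Step 6: x=[3.7393 10.5016 12.3347 20.2008] v=[-0.7157 -0.5744 -1.8785 0.5867]
Max displacement = 2.6653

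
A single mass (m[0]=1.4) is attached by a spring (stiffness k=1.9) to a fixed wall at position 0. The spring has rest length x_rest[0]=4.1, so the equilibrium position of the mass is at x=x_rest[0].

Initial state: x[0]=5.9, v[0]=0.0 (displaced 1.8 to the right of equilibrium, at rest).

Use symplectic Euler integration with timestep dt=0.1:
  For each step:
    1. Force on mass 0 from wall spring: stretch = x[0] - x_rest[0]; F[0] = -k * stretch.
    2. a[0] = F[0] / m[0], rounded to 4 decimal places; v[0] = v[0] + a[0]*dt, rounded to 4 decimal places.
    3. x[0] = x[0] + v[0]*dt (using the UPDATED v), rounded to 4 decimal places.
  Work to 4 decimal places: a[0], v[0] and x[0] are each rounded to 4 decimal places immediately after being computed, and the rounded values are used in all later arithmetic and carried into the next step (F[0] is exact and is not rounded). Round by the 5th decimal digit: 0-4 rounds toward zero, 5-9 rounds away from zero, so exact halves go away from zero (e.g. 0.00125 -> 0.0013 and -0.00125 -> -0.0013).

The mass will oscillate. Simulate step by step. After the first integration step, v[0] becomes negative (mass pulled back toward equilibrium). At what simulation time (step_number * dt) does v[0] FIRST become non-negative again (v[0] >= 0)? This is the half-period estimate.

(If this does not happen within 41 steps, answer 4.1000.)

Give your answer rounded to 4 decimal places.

Answer: 2.7000

Derivation:
Step 0: x=[5.9000] v=[0.0000]
Step 1: x=[5.8756] v=[-0.2443]
Step 2: x=[5.8271] v=[-0.4853]
Step 3: x=[5.7551] v=[-0.7197]
Step 4: x=[5.6607] v=[-0.9443]
Step 5: x=[5.5451] v=[-1.1561]
Step 6: x=[5.4099] v=[-1.3522]
Step 7: x=[5.2569] v=[-1.5300]
Step 8: x=[5.0882] v=[-1.6870]
Step 9: x=[4.9061] v=[-1.8211]
Step 10: x=[4.7131] v=[-1.9305]
Step 11: x=[4.5117] v=[-2.0137]
Step 12: x=[4.3047] v=[-2.0696]
Step 13: x=[4.0950] v=[-2.0974]
Step 14: x=[3.8853] v=[-2.0967]
Step 15: x=[3.6785] v=[-2.0676]
Step 16: x=[3.4775] v=[-2.0104]
Step 17: x=[3.2849] v=[-1.9259]
Step 18: x=[3.1034] v=[-1.8153]
Step 19: x=[2.9354] v=[-1.6801]
Step 20: x=[2.7832] v=[-1.5221]
Step 21: x=[2.6489] v=[-1.3434]
Step 22: x=[2.5343] v=[-1.1465]
Step 23: x=[2.4409] v=[-0.9340]
Step 24: x=[2.3700] v=[-0.7088]
Step 25: x=[2.3226] v=[-0.4740]
Step 26: x=[2.2993] v=[-0.2328]
Step 27: x=[2.3005] v=[0.0116]
First v>=0 after going negative at step 27, time=2.7000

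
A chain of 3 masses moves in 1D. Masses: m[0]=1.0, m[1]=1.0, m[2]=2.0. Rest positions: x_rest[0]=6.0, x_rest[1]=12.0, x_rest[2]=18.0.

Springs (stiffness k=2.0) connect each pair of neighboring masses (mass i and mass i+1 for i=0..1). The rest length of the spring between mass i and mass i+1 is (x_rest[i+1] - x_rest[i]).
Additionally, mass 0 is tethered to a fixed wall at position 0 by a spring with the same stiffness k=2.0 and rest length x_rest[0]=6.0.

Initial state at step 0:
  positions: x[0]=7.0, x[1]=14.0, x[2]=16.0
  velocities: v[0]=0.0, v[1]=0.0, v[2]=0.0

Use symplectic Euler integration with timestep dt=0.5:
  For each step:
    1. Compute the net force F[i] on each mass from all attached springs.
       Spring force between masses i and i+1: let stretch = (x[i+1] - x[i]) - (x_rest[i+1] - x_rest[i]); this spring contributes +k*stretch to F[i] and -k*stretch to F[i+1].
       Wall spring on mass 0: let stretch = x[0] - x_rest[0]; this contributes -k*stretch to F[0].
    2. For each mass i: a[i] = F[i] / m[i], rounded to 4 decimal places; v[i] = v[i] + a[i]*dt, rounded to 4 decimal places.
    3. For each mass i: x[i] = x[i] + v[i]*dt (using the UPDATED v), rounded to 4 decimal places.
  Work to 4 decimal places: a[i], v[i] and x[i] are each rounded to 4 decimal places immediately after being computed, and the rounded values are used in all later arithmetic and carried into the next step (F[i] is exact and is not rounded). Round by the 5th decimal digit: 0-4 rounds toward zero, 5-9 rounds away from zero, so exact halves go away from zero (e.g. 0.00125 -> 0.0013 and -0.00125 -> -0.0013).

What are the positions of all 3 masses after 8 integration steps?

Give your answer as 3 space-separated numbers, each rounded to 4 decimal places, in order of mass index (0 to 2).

Step 0: x=[7.0000 14.0000 16.0000] v=[0.0000 0.0000 0.0000]
Step 1: x=[7.0000 11.5000 17.0000] v=[0.0000 -5.0000 2.0000]
Step 2: x=[5.7500 9.5000 18.1250] v=[-2.5000 -4.0000 2.2500]
Step 3: x=[3.5000 9.9375 18.5938] v=[-4.5000 0.8750 0.9375]
Step 4: x=[2.7188 11.4844 18.3985] v=[-1.5625 3.0938 -0.3907]
Step 5: x=[4.9610 12.1056 17.9746] v=[4.4843 1.2423 -0.8478]
Step 6: x=[8.2950 12.0890 17.5835] v=[6.6679 -0.0333 -0.7823]
Step 7: x=[9.3785 12.9226 17.3187] v=[2.1669 1.6672 -0.5296]
Step 8: x=[7.5448 14.1822 17.4549] v=[-3.6675 2.5192 0.2724]

Answer: 7.5448 14.1822 17.4549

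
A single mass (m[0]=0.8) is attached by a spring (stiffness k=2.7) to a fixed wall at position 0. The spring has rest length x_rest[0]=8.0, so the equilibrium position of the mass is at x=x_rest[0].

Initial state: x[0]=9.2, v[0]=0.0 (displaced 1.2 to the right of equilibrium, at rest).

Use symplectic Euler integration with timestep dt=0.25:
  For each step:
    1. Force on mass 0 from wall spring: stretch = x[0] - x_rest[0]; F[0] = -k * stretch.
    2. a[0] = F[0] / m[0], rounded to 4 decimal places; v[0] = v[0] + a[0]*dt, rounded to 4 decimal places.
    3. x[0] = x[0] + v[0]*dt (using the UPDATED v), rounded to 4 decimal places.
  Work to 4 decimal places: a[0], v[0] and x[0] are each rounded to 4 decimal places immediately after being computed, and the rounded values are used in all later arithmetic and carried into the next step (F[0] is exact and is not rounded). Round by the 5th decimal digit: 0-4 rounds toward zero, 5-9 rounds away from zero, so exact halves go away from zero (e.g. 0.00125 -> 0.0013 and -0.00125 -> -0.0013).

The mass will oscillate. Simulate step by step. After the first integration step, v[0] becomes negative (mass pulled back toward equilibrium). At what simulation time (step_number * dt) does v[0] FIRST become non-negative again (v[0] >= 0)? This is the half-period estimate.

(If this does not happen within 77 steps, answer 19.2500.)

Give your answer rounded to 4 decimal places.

Step 0: x=[9.2000] v=[0.0000]
Step 1: x=[8.9469] v=[-1.0125]
Step 2: x=[8.4940] v=[-1.8115]
Step 3: x=[7.9369] v=[-2.2283]
Step 4: x=[7.3931] v=[-2.1751]
Step 5: x=[6.9774] v=[-1.6630]
Step 6: x=[6.7774] v=[-0.8002]
Step 7: x=[6.8353] v=[0.2314]
First v>=0 after going negative at step 7, time=1.7500

Answer: 1.7500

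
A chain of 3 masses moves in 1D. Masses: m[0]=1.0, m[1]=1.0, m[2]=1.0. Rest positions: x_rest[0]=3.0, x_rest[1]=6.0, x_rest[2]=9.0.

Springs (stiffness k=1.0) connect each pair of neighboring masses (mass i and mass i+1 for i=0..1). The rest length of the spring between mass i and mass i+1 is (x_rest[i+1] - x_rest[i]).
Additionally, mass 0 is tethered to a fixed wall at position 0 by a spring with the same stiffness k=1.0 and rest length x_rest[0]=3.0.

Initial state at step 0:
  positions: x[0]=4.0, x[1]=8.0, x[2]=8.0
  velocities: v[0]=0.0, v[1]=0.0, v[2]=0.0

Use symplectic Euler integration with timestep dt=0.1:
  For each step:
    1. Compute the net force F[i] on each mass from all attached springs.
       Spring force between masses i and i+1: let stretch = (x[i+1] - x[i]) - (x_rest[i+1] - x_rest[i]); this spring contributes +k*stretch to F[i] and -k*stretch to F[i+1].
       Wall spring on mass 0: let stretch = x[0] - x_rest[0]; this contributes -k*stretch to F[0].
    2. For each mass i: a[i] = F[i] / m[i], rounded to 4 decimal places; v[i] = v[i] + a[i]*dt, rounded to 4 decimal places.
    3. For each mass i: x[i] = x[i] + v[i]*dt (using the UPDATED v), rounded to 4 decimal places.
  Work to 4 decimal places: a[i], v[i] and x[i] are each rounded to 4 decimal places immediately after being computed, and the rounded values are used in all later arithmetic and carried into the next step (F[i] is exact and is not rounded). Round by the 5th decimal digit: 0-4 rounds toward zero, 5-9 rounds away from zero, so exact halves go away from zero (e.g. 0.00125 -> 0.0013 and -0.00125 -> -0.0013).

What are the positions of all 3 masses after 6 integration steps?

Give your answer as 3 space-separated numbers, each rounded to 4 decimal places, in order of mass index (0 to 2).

Step 0: x=[4.0000 8.0000 8.0000] v=[0.0000 0.0000 0.0000]
Step 1: x=[4.0000 7.9600 8.0300] v=[0.0000 -0.4000 0.3000]
Step 2: x=[3.9996 7.8811 8.0893] v=[-0.0040 -0.7890 0.5930]
Step 3: x=[3.9980 7.7655 8.1765] v=[-0.0158 -1.1563 0.8722]
Step 4: x=[3.9941 7.6163 8.2896] v=[-0.0389 -1.4920 1.1311]
Step 5: x=[3.9865 7.4376 8.4260] v=[-0.0761 -1.7869 1.3638]
Step 6: x=[3.9735 7.2343 8.5825] v=[-0.1296 -2.0332 1.5650]

Answer: 3.9735 7.2343 8.5825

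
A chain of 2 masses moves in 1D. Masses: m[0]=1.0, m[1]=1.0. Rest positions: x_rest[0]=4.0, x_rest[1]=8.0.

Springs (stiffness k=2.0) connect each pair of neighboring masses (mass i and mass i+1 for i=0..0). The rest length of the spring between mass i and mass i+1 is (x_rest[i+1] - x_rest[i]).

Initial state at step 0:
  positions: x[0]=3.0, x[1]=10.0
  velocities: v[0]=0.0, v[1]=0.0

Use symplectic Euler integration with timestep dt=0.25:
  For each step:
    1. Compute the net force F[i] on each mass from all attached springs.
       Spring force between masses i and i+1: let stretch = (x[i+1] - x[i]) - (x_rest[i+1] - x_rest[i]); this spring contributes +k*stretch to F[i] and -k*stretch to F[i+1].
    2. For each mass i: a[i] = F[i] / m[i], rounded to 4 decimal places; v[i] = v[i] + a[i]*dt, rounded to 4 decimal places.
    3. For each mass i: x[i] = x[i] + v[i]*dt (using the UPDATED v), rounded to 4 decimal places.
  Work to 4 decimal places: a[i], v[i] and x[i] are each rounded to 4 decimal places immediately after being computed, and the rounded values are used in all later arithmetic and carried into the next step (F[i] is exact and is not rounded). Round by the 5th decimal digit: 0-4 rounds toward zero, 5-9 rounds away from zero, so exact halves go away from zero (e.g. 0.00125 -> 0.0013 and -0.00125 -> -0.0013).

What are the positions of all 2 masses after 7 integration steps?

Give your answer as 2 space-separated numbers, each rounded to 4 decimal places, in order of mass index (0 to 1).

Step 0: x=[3.0000 10.0000] v=[0.0000 0.0000]
Step 1: x=[3.3750 9.6250] v=[1.5000 -1.5000]
Step 2: x=[4.0313 8.9688] v=[2.6250 -2.6250]
Step 3: x=[4.8048 8.1954] v=[3.0938 -3.0938]
Step 4: x=[5.5021 7.4981] v=[2.7891 -2.7891]
Step 5: x=[5.9489 7.0513] v=[1.7871 -1.7871]
Step 6: x=[6.0335 6.9667] v=[0.3383 -0.3383]
Step 7: x=[5.7347 7.2655] v=[-1.1951 1.1951]

Answer: 5.7347 7.2655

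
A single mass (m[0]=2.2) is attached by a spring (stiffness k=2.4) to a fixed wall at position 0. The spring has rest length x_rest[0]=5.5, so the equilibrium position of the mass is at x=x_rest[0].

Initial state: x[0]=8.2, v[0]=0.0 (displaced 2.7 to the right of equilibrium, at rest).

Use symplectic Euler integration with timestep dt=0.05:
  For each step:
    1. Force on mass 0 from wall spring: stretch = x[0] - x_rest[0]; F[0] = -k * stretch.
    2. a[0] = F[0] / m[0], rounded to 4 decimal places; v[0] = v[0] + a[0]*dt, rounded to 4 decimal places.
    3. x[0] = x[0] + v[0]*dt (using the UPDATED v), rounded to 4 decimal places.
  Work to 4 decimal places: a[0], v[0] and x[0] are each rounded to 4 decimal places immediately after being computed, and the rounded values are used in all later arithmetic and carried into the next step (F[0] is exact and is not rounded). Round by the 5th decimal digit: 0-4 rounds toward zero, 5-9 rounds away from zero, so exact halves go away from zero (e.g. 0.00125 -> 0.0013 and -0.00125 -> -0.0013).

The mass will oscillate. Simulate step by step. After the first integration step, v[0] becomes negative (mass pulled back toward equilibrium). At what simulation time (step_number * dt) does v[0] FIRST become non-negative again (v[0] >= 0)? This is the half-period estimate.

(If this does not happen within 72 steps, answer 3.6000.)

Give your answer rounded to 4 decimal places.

Answer: 3.0500

Derivation:
Step 0: x=[8.2000] v=[0.0000]
Step 1: x=[8.1926] v=[-0.1473]
Step 2: x=[8.1779] v=[-0.2942]
Step 3: x=[8.1559] v=[-0.4403]
Step 4: x=[8.1266] v=[-0.5852]
Step 5: x=[8.0902] v=[-0.7285]
Step 6: x=[8.0467] v=[-0.8698]
Step 7: x=[7.9963] v=[-1.0087]
Step 8: x=[7.9391] v=[-1.1449]
Step 9: x=[7.8752] v=[-1.2779]
Step 10: x=[7.8048] v=[-1.4075]
Step 11: x=[7.7281] v=[-1.5332]
Step 12: x=[7.6454] v=[-1.6547]
Step 13: x=[7.5568] v=[-1.7717]
Step 14: x=[7.4626] v=[-1.8839]
Step 15: x=[7.3631] v=[-1.9910]
Step 16: x=[7.2585] v=[-2.0926]
Step 17: x=[7.1491] v=[-2.1885]
Step 18: x=[7.0352] v=[-2.2785]
Step 19: x=[6.9171] v=[-2.3622]
Step 20: x=[6.7951] v=[-2.4395]
Step 21: x=[6.6696] v=[-2.5101]
Step 22: x=[6.5409] v=[-2.5739]
Step 23: x=[6.4094] v=[-2.6307]
Step 24: x=[6.2754] v=[-2.6803]
Step 25: x=[6.1393] v=[-2.7226]
Step 26: x=[6.0014] v=[-2.7575]
Step 27: x=[5.8622] v=[-2.7849]
Step 28: x=[5.7220] v=[-2.8047]
Step 29: x=[5.5812] v=[-2.8168]
Step 30: x=[5.4401] v=[-2.8212]
Step 31: x=[5.2992] v=[-2.8179]
Step 32: x=[5.1589] v=[-2.8069]
Step 33: x=[5.0195] v=[-2.7883]
Step 34: x=[4.8814] v=[-2.7621]
Step 35: x=[4.7450] v=[-2.7284]
Step 36: x=[4.6106] v=[-2.6872]
Step 37: x=[4.4787] v=[-2.6387]
Step 38: x=[4.3496] v=[-2.5830]
Step 39: x=[4.2236] v=[-2.5203]
Step 40: x=[4.1011] v=[-2.4507]
Step 41: x=[3.9824] v=[-2.3744]
Step 42: x=[3.8678] v=[-2.2916]
Step 43: x=[3.7577] v=[-2.2026]
Step 44: x=[3.6523] v=[-2.1076]
Step 45: x=[3.5520] v=[-2.0068]
Step 46: x=[3.4570] v=[-1.9005]
Step 47: x=[3.3675] v=[-1.7891]
Step 48: x=[3.2839] v=[-1.6728]
Step 49: x=[3.2063] v=[-1.5519]
Step 50: x=[3.1350] v=[-1.4268]
Step 51: x=[3.0701] v=[-1.2978]
Step 52: x=[3.0118] v=[-1.1653]
Step 53: x=[2.9603] v=[-1.0296]
Step 54: x=[2.9157] v=[-0.8911]
Step 55: x=[2.8782] v=[-0.7501]
Step 56: x=[2.8478] v=[-0.6071]
Step 57: x=[2.8247] v=[-0.4624]
Step 58: x=[2.8089] v=[-0.3165]
Step 59: x=[2.8004] v=[-0.1697]
Step 60: x=[2.7993] v=[-0.0225]
Step 61: x=[2.8055] v=[0.1248]
First v>=0 after going negative at step 61, time=3.0500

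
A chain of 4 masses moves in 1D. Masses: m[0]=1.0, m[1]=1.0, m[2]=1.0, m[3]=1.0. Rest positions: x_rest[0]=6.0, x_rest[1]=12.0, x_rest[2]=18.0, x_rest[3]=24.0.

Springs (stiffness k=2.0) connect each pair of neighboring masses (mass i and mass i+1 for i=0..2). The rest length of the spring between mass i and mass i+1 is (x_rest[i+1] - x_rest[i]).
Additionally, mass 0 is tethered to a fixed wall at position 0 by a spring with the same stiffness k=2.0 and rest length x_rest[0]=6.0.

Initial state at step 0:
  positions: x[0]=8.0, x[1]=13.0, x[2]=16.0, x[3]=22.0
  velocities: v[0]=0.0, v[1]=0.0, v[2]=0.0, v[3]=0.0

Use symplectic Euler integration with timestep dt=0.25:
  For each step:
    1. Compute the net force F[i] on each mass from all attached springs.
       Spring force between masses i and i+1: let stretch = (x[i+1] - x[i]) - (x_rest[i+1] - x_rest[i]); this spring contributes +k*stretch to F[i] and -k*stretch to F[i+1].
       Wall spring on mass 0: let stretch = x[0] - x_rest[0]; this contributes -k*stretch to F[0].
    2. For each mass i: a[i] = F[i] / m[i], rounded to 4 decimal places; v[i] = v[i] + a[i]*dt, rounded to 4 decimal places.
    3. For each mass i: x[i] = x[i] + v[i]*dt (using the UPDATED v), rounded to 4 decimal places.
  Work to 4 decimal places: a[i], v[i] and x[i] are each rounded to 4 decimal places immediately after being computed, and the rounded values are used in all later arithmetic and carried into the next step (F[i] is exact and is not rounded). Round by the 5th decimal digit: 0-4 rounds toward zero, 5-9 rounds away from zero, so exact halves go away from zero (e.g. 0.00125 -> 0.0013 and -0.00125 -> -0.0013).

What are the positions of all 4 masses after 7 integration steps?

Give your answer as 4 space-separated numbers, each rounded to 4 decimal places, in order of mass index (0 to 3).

Answer: 3.6635 10.3929 17.8040 24.5721

Derivation:
Step 0: x=[8.0000 13.0000 16.0000 22.0000] v=[0.0000 0.0000 0.0000 0.0000]
Step 1: x=[7.6250 12.7500 16.3750 22.0000] v=[-1.5000 -1.0000 1.5000 0.0000]
Step 2: x=[6.9375 12.3125 17.0000 22.0469] v=[-2.7500 -1.7500 2.5000 0.1875]
Step 3: x=[6.0547 11.7891 17.6699 22.2129] v=[-3.5313 -2.0938 2.6797 0.6641]
Step 4: x=[5.1318 11.2840 18.1726 22.5611] v=[-3.6915 -2.0206 2.0108 1.3926]
Step 5: x=[4.3365 10.8709 18.3628 23.1107] v=[-3.1813 -1.6524 0.7608 2.1984]
Step 6: x=[3.8159 10.5775 18.2100 23.8168] v=[-2.0824 -1.1737 -0.6112 2.8245]
Step 7: x=[3.6635 10.3929 17.8040 24.5721] v=[-0.6096 -0.7383 -1.6241 3.0211]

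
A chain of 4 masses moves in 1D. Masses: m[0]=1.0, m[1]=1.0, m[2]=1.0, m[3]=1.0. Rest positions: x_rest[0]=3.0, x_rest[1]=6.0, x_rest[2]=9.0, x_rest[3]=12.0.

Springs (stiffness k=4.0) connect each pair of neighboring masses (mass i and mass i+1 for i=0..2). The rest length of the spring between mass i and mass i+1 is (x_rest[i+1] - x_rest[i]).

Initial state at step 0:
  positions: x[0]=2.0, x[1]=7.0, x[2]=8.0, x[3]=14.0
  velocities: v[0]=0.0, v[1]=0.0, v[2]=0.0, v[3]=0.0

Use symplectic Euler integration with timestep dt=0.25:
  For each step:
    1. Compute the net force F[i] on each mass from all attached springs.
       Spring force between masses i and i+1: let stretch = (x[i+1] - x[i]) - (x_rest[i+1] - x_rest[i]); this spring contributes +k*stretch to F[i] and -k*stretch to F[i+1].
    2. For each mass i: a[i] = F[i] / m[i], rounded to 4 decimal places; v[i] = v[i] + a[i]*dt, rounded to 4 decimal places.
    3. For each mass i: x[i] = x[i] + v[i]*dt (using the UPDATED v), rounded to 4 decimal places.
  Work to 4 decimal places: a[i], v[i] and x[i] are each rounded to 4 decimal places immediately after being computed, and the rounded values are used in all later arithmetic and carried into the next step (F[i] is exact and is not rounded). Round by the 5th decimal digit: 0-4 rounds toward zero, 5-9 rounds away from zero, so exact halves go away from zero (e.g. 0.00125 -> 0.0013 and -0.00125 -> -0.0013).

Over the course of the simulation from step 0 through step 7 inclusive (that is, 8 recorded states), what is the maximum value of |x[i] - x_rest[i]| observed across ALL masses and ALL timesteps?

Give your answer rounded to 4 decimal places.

Answer: 2.1269

Derivation:
Step 0: x=[2.0000 7.0000 8.0000 14.0000] v=[0.0000 0.0000 0.0000 0.0000]
Step 1: x=[2.5000 6.0000 9.2500 13.2500] v=[2.0000 -4.0000 5.0000 -3.0000]
Step 2: x=[3.1250 4.9375 10.6875 12.2500] v=[2.5000 -4.2500 5.7500 -4.0000]
Step 3: x=[3.4531 4.8594 11.0781 11.6094] v=[1.3125 -0.3125 1.5625 -2.5625]
Step 4: x=[3.3828 5.9844 10.0469 11.5860] v=[-0.2812 4.4999 -4.1249 -0.0938]
Step 5: x=[3.2129 7.4746 8.3848 11.9278] v=[-0.6796 5.9608 -6.6483 1.3671]
Step 6: x=[3.3584 8.1269 7.3809 12.1338] v=[0.5821 2.6093 -4.0155 0.8241]
Step 7: x=[3.9461 7.4006 7.7518 11.9016] v=[2.3506 -2.9052 1.4834 -0.9288]
Max displacement = 2.1269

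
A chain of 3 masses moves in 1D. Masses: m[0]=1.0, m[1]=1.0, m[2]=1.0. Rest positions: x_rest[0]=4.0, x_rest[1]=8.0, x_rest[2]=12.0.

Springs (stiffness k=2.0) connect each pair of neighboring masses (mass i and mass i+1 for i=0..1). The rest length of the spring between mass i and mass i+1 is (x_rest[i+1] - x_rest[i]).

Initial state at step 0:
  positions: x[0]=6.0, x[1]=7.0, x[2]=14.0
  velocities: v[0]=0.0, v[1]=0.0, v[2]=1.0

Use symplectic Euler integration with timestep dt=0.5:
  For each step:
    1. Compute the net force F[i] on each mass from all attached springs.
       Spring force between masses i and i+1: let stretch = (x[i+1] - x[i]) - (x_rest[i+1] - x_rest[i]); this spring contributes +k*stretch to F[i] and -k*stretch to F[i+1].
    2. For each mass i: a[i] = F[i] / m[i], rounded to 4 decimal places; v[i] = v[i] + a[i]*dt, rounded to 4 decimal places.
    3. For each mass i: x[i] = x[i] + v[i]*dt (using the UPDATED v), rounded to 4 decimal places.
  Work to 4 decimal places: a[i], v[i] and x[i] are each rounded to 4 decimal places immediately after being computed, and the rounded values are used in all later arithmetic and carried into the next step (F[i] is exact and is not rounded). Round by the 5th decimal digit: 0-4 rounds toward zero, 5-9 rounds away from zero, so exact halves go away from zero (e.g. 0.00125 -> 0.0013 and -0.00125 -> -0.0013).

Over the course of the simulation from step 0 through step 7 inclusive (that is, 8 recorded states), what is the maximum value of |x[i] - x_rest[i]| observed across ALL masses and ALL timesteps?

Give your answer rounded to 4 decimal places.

Answer: 4.3985

Derivation:
Step 0: x=[6.0000 7.0000 14.0000] v=[0.0000 0.0000 1.0000]
Step 1: x=[4.5000 10.0000 13.0000] v=[-3.0000 6.0000 -2.0000]
Step 2: x=[3.7500 11.7500 12.5000] v=[-1.5000 3.5000 -1.0000]
Step 3: x=[5.0000 9.8750 13.6250] v=[2.5000 -3.7500 2.2500]
Step 4: x=[6.6875 7.4375 14.8750] v=[3.3750 -4.8750 2.5000]
Step 5: x=[6.7500 8.3438 14.4063] v=[0.1250 1.8125 -0.9375]
Step 6: x=[5.6094 11.4844 12.9063] v=[-2.2812 6.2812 -3.0000]
Step 7: x=[5.4063 12.3985 12.6954] v=[-0.4062 1.8281 -0.4219]
Max displacement = 4.3985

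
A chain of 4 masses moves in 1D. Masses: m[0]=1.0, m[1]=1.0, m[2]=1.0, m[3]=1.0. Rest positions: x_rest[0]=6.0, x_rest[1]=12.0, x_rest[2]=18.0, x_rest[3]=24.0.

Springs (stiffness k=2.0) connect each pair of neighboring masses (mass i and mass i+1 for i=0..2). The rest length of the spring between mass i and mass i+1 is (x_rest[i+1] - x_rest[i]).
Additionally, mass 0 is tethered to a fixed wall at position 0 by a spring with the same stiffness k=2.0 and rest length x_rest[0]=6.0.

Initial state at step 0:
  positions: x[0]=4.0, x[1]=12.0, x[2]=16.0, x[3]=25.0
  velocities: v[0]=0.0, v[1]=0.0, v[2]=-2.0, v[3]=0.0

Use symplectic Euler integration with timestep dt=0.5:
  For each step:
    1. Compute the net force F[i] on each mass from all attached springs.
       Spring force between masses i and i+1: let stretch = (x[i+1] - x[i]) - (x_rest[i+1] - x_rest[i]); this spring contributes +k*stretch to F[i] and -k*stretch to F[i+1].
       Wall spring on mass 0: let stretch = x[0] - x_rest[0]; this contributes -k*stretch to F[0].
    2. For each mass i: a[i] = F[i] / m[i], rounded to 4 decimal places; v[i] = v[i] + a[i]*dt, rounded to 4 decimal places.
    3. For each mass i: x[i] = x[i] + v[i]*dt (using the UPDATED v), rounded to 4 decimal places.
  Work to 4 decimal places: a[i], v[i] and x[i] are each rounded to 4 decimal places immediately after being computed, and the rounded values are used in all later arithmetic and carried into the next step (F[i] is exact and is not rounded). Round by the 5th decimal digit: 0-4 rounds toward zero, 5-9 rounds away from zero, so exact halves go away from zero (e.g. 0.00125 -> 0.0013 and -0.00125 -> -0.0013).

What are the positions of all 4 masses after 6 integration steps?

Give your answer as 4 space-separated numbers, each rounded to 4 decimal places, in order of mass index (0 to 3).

Answer: 6.9219 9.1875 17.8907 22.0625

Derivation:
Step 0: x=[4.0000 12.0000 16.0000 25.0000] v=[0.0000 0.0000 -2.0000 0.0000]
Step 1: x=[6.0000 10.0000 17.5000 23.5000] v=[4.0000 -4.0000 3.0000 -3.0000]
Step 2: x=[7.0000 9.7500 18.2500 22.0000] v=[2.0000 -0.5000 1.5000 -3.0000]
Step 3: x=[5.8750 12.3750 16.6250 21.6250] v=[-2.2500 5.2500 -3.2500 -0.7500]
Step 4: x=[5.0625 13.8750 15.3750 21.7500] v=[-1.6250 3.0000 -2.5000 0.2500]
Step 5: x=[6.1250 11.7188 16.5625 21.6875] v=[2.1250 -4.3125 2.3750 -0.1250]
Step 6: x=[6.9219 9.1875 17.8907 22.0625] v=[1.5938 -5.0626 2.6563 0.7500]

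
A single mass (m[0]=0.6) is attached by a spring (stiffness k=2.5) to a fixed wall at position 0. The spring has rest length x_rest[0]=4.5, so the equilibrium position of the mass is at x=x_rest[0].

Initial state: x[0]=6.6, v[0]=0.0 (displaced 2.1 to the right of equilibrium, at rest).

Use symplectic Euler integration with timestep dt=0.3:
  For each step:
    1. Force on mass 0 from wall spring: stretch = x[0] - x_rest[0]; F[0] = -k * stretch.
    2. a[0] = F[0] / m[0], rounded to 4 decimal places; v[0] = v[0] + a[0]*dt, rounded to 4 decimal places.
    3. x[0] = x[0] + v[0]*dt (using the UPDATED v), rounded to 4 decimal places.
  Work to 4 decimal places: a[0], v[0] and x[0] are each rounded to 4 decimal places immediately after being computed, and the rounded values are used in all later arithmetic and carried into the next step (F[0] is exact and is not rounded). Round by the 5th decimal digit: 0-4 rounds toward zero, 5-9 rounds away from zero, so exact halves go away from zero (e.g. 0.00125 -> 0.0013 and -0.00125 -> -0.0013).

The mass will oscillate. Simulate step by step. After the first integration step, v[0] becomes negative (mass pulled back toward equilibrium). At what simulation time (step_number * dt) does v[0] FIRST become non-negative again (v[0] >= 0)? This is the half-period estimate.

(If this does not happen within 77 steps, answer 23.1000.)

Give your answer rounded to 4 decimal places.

Step 0: x=[6.6000] v=[0.0000]
Step 1: x=[5.8125] v=[-2.6250]
Step 2: x=[4.5328] v=[-4.2656]
Step 3: x=[3.2408] v=[-4.3066]
Step 4: x=[2.4210] v=[-2.7326]
Step 5: x=[2.3808] v=[-0.1339]
Step 6: x=[3.1353] v=[2.5151]
First v>=0 after going negative at step 6, time=1.8000

Answer: 1.8000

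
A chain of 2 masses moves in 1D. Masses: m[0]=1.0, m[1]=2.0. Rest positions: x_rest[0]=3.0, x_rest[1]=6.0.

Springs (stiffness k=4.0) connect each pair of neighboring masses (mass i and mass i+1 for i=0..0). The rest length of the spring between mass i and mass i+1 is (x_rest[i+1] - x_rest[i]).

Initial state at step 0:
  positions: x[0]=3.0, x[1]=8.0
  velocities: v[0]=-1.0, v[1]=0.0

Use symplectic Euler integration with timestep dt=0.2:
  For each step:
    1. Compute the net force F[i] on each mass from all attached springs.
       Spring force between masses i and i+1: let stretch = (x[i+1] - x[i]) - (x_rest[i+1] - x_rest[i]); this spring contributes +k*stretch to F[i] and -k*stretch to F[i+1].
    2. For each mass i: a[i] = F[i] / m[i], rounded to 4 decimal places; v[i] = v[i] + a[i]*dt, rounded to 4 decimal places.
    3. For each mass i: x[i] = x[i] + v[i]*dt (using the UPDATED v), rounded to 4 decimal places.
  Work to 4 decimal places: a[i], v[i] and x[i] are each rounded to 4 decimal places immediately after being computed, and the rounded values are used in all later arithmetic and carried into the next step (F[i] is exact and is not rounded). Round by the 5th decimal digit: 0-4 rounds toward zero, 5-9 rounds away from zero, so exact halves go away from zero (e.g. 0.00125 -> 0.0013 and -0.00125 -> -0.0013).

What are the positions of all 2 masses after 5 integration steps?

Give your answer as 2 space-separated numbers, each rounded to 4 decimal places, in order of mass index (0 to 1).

Step 0: x=[3.0000 8.0000] v=[-1.0000 0.0000]
Step 1: x=[3.1200 7.8400] v=[0.6000 -0.8000]
Step 2: x=[3.5152 7.5424] v=[1.9760 -1.4880]
Step 3: x=[4.0748 7.1626] v=[2.7978 -1.8989]
Step 4: x=[4.6484 6.7758] v=[2.8680 -1.9340]
Step 5: x=[5.0824 6.4588] v=[2.1699 -1.5850]

Answer: 5.0824 6.4588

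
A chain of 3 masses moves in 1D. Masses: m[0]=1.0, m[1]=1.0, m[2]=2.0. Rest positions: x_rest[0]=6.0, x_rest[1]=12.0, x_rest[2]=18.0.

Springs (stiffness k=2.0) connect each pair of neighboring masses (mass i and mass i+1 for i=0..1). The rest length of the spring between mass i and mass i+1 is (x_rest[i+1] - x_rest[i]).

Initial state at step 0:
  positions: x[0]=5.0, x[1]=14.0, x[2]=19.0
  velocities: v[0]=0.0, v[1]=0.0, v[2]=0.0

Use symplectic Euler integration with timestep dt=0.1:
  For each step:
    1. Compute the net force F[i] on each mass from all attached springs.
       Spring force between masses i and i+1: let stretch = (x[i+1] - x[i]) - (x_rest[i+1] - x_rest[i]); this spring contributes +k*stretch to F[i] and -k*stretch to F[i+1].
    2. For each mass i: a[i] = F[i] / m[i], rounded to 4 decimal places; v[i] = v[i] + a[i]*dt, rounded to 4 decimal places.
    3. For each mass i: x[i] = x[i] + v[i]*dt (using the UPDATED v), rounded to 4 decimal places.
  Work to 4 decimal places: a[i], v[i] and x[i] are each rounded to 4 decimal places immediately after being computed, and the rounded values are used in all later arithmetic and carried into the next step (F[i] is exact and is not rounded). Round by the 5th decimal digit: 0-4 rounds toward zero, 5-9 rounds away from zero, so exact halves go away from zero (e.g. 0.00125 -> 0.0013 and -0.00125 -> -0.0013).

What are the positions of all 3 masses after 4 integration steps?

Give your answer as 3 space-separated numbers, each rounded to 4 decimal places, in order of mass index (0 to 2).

Step 0: x=[5.0000 14.0000 19.0000] v=[0.0000 0.0000 0.0000]
Step 1: x=[5.0600 13.9200 19.0100] v=[0.6000 -0.8000 0.1000]
Step 2: x=[5.1772 13.7646 19.0291] v=[1.1720 -1.5540 0.1910]
Step 3: x=[5.3462 13.5427 19.0556] v=[1.6895 -2.2186 0.2646]
Step 4: x=[5.5591 13.2672 19.0869] v=[2.1288 -2.7553 0.3133]

Answer: 5.5591 13.2672 19.0869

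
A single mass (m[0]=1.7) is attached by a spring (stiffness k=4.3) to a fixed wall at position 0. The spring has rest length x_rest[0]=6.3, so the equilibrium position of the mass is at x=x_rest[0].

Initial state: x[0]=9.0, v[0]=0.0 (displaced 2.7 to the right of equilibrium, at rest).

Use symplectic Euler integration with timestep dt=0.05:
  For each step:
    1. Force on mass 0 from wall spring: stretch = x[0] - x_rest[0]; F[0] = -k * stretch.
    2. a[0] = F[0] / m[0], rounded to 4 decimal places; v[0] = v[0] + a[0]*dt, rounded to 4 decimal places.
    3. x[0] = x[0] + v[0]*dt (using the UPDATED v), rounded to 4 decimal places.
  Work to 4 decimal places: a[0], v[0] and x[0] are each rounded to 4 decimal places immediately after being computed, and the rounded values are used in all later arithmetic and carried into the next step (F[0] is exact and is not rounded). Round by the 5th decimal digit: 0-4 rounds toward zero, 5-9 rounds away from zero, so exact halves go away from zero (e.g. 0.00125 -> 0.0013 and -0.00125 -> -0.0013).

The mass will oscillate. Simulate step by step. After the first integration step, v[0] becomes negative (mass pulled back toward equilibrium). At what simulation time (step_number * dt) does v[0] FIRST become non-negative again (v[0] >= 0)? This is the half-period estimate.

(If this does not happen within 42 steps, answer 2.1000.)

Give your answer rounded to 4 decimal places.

Answer: 2.0000

Derivation:
Step 0: x=[9.0000] v=[0.0000]
Step 1: x=[8.9829] v=[-0.3415]
Step 2: x=[8.9489] v=[-0.6808]
Step 3: x=[8.8981] v=[-1.0158]
Step 4: x=[8.8309] v=[-1.3444]
Step 5: x=[8.7477] v=[-1.6645]
Step 6: x=[8.6490] v=[-1.9741]
Step 7: x=[8.5354] v=[-2.2712]
Step 8: x=[8.4077] v=[-2.5539]
Step 9: x=[8.2667] v=[-2.8205]
Step 10: x=[8.1132] v=[-3.0692]
Step 11: x=[7.9483] v=[-3.2985]
Step 12: x=[7.7730] v=[-3.5070]
Step 13: x=[7.5883] v=[-3.6933]
Step 14: x=[7.3955] v=[-3.8562]
Step 15: x=[7.1958] v=[-3.9948]
Step 16: x=[6.9904] v=[-4.1081]
Step 17: x=[6.7806] v=[-4.1954]
Step 18: x=[6.5678] v=[-4.2562]
Step 19: x=[6.3533] v=[-4.2901]
Step 20: x=[6.1385] v=[-4.2968]
Step 21: x=[5.9247] v=[-4.2764]
Step 22: x=[5.7133] v=[-4.2289]
Step 23: x=[5.5056] v=[-4.1547]
Step 24: x=[5.3029] v=[-4.0542]
Step 25: x=[5.1065] v=[-3.9281]
Step 26: x=[4.9176] v=[-3.7772]
Step 27: x=[4.7375] v=[-3.6024]
Step 28: x=[4.5673] v=[-3.4048]
Step 29: x=[4.4080] v=[-3.1857]
Step 30: x=[4.2607] v=[-2.9464]
Step 31: x=[4.1263] v=[-2.6885]
Step 32: x=[4.0056] v=[-2.4136]
Step 33: x=[3.8994] v=[-2.1234]
Step 34: x=[3.8084] v=[-1.8198]
Step 35: x=[3.7332] v=[-1.5047]
Step 36: x=[3.6742] v=[-1.1801]
Step 37: x=[3.6318] v=[-0.8480]
Step 38: x=[3.6063] v=[-0.5106]
Step 39: x=[3.5978] v=[-0.1699]
Step 40: x=[3.6064] v=[0.1719]
First v>=0 after going negative at step 40, time=2.0000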